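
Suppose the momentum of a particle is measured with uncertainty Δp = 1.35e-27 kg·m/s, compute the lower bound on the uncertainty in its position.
39.058 nm

Using the Heisenberg uncertainty principle:
ΔxΔp ≥ ℏ/2

The minimum uncertainty in position is:
Δx_min = ℏ/(2Δp)
Δx_min = (1.055e-34 J·s) / (2 × 1.350e-27 kg·m/s)
Δx_min = 3.906e-08 m = 39.058 nm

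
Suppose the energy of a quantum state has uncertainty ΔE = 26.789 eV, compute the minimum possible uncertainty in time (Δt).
12.285 as

Using the energy-time uncertainty principle:
ΔEΔt ≥ ℏ/2

The minimum uncertainty in time is:
Δt_min = ℏ/(2ΔE)
Δt_min = (1.055e-34 J·s) / (2 × 4.292e-18 J)
Δt_min = 1.229e-17 s = 12.285 as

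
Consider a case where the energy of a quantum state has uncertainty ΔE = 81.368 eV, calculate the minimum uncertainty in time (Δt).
4.045 as

Using the energy-time uncertainty principle:
ΔEΔt ≥ ℏ/2

The minimum uncertainty in time is:
Δt_min = ℏ/(2ΔE)
Δt_min = (1.055e-34 J·s) / (2 × 1.304e-17 J)
Δt_min = 4.045e-18 s = 4.045 as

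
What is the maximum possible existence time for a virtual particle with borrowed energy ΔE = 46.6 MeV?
7.062 ys

Using the energy-time uncertainty principle:
ΔEΔt ≥ ℏ/2

For a virtual particle borrowing energy ΔE, the maximum lifetime is:
Δt_max = ℏ/(2ΔE)

Converting energy:
ΔE = 46.6 MeV = 7.466e-12 J

Δt_max = (1.055e-34 J·s) / (2 × 7.466e-12 J)
Δt_max = 7.062e-24 s = 7.062 ys

Virtual particles with higher borrowed energy exist for shorter times.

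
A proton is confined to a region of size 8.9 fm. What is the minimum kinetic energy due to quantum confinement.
65.490 keV

Using the uncertainty principle:

1. Position uncertainty: Δx ≈ 8.900e-15 m
2. Minimum momentum uncertainty: Δp = ℏ/(2Δx) = 5.925e-21 kg·m/s
3. Minimum kinetic energy:
   KE = (Δp)²/(2m) = (5.925e-21)²/(2 × 1.673e-27 kg)
   KE = 1.049e-14 J = 65.490 keV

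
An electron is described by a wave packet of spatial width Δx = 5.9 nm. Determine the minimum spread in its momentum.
8.937 × 10^-27 kg·m/s

For a wave packet, the spatial width Δx and momentum spread Δp are related by the uncertainty principle:
ΔxΔp ≥ ℏ/2

The minimum momentum spread is:
Δp_min = ℏ/(2Δx)
Δp_min = (1.055e-34 J·s) / (2 × 5.900e-09 m)
Δp_min = 8.937e-27 kg·m/s

A wave packet cannot have both a well-defined position and well-defined momentum.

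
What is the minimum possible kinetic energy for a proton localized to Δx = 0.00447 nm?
259.621 meV

Localizing a particle requires giving it sufficient momentum uncertainty:

1. From uncertainty principle: Δp ≥ ℏ/(2Δx)
   Δp_min = (1.055e-34 J·s) / (2 × 4.470e-12 m)
   Δp_min = 1.180e-23 kg·m/s

2. This momentum uncertainty corresponds to kinetic energy:
   KE ≈ (Δp)²/(2m) = (1.180e-23)²/(2 × 1.673e-27 kg)
   KE = 4.160e-20 J = 259.621 meV

Tighter localization requires more energy.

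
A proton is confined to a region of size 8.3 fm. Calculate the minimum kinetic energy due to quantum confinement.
75.301 keV

Using the uncertainty principle:

1. Position uncertainty: Δx ≈ 8.300e-15 m
2. Minimum momentum uncertainty: Δp = ℏ/(2Δx) = 6.353e-21 kg·m/s
3. Minimum kinetic energy:
   KE = (Δp)²/(2m) = (6.353e-21)²/(2 × 1.673e-27 kg)
   KE = 1.206e-14 J = 75.301 keV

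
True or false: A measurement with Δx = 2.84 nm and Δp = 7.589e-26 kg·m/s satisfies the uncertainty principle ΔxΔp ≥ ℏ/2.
Yes, it satisfies the uncertainty principle.

Calculate the product ΔxΔp:
ΔxΔp = (2.840e-09 m) × (7.589e-26 kg·m/s)
ΔxΔp = 2.155e-34 J·s

Compare to the minimum allowed value ℏ/2:
ℏ/2 = 5.273e-35 J·s

Since ΔxΔp = 2.155e-34 J·s ≥ 5.273e-35 J·s = ℏ/2,
the measurement satisfies the uncertainty principle.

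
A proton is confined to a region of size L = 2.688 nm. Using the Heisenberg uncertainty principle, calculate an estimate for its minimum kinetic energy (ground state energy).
717.952 neV

Using the uncertainty principle to estimate ground state energy:

1. The position uncertainty is approximately the confinement size:
   Δx ≈ L = 2.688e-09 m

2. From ΔxΔp ≥ ℏ/2, the minimum momentum uncertainty is:
   Δp ≈ ℏ/(2L) = 1.962e-26 kg·m/s

3. The kinetic energy is approximately:
   KE ≈ (Δp)²/(2m) = (1.962e-26)²/(2 × 1.673e-27 kg)
   KE ≈ 1.150e-25 J = 717.952 neV

This is an order-of-magnitude estimate of the ground state energy.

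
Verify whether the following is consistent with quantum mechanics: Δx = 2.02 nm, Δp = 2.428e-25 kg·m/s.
Yes, it satisfies the uncertainty principle.

Calculate the product ΔxΔp:
ΔxΔp = (2.020e-09 m) × (2.428e-25 kg·m/s)
ΔxΔp = 4.905e-34 J·s

Compare to the minimum allowed value ℏ/2:
ℏ/2 = 5.273e-35 J·s

Since ΔxΔp = 4.905e-34 J·s ≥ 5.273e-35 J·s = ℏ/2,
the measurement satisfies the uncertainty principle.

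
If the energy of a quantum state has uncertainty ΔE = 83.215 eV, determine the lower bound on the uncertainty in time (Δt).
3.955 as

Using the energy-time uncertainty principle:
ΔEΔt ≥ ℏ/2

The minimum uncertainty in time is:
Δt_min = ℏ/(2ΔE)
Δt_min = (1.055e-34 J·s) / (2 × 1.333e-17 J)
Δt_min = 3.955e-18 s = 3.955 as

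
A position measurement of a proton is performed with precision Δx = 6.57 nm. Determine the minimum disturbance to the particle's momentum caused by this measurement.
8.026 × 10^-27 kg·m/s

The uncertainty principle implies that measuring position disturbs momentum:
ΔxΔp ≥ ℏ/2

When we measure position with precision Δx, we necessarily introduce a momentum uncertainty:
Δp ≥ ℏ/(2Δx)
Δp_min = (1.055e-34 J·s) / (2 × 6.570e-09 m)
Δp_min = 8.026e-27 kg·m/s

The more precisely we measure position, the greater the momentum disturbance.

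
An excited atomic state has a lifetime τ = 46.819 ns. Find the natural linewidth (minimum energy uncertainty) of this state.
7.029 neV

Using the energy-time uncertainty principle:
ΔEΔt ≥ ℏ/2

The lifetime τ represents the time uncertainty Δt.
The natural linewidth (minimum energy uncertainty) is:

ΔE = ℏ/(2τ)
ΔE = (1.055e-34 J·s) / (2 × 4.682e-08 s)
ΔE = 1.126e-27 J = 7.029 neV

This natural linewidth limits the precision of spectroscopic measurements.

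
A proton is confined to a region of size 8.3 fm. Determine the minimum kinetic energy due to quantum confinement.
75.301 keV

Using the uncertainty principle:

1. Position uncertainty: Δx ≈ 8.300e-15 m
2. Minimum momentum uncertainty: Δp = ℏ/(2Δx) = 6.353e-21 kg·m/s
3. Minimum kinetic energy:
   KE = (Δp)²/(2m) = (6.353e-21)²/(2 × 1.673e-27 kg)
   KE = 1.206e-14 J = 75.301 keV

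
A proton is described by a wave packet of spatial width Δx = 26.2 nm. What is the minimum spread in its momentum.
2.013 × 10^-27 kg·m/s

For a wave packet, the spatial width Δx and momentum spread Δp are related by the uncertainty principle:
ΔxΔp ≥ ℏ/2

The minimum momentum spread is:
Δp_min = ℏ/(2Δx)
Δp_min = (1.055e-34 J·s) / (2 × 2.620e-08 m)
Δp_min = 2.013e-27 kg·m/s

A wave packet cannot have both a well-defined position and well-defined momentum.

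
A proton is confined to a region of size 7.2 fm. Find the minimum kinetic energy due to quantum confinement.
100.067 keV

Using the uncertainty principle:

1. Position uncertainty: Δx ≈ 7.200e-15 m
2. Minimum momentum uncertainty: Δp = ℏ/(2Δx) = 7.323e-21 kg·m/s
3. Minimum kinetic energy:
   KE = (Δp)²/(2m) = (7.323e-21)²/(2 × 1.673e-27 kg)
   KE = 1.603e-14 J = 100.067 keV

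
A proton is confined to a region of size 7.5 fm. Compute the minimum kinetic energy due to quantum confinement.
92.221 keV

Using the uncertainty principle:

1. Position uncertainty: Δx ≈ 7.500e-15 m
2. Minimum momentum uncertainty: Δp = ℏ/(2Δx) = 7.030e-21 kg·m/s
3. Minimum kinetic energy:
   KE = (Δp)²/(2m) = (7.030e-21)²/(2 × 1.673e-27 kg)
   KE = 1.478e-14 J = 92.221 keV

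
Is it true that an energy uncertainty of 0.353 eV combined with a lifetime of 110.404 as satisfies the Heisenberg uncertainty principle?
No, it violates the uncertainty relation.

Calculate the product ΔEΔt:
ΔE = 0.353 eV = 5.656e-20 J
ΔEΔt = (5.656e-20 J) × (1.104e-16 s)
ΔEΔt = 6.244e-36 J·s

Compare to the minimum allowed value ℏ/2:
ℏ/2 = 5.273e-35 J·s

Since ΔEΔt = 6.244e-36 J·s < 5.273e-35 J·s = ℏ/2,
this violates the uncertainty relation.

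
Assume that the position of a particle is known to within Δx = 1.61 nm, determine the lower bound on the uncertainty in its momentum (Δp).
3.275 × 10^-26 kg·m/s

Using the Heisenberg uncertainty principle:
ΔxΔp ≥ ℏ/2

The minimum uncertainty in momentum is:
Δp_min = ℏ/(2Δx)
Δp_min = (1.055e-34 J·s) / (2 × 1.610e-09 m)
Δp_min = 3.275e-26 kg·m/s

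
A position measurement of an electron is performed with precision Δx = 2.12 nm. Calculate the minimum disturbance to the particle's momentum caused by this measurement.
2.487 × 10^-26 kg·m/s

The uncertainty principle implies that measuring position disturbs momentum:
ΔxΔp ≥ ℏ/2

When we measure position with precision Δx, we necessarily introduce a momentum uncertainty:
Δp ≥ ℏ/(2Δx)
Δp_min = (1.055e-34 J·s) / (2 × 2.120e-09 m)
Δp_min = 2.487e-26 kg·m/s

The more precisely we measure position, the greater the momentum disturbance.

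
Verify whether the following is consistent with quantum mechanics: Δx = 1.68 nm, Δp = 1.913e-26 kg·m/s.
No, it violates the uncertainty principle (impossible measurement).

Calculate the product ΔxΔp:
ΔxΔp = (1.680e-09 m) × (1.913e-26 kg·m/s)
ΔxΔp = 3.214e-35 J·s

Compare to the minimum allowed value ℏ/2:
ℏ/2 = 5.273e-35 J·s

Since ΔxΔp = 3.214e-35 J·s < 5.273e-35 J·s = ℏ/2,
the measurement violates the uncertainty principle.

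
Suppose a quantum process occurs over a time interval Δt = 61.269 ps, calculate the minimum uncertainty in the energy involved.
5.371 μeV

Using the energy-time uncertainty principle:
ΔEΔt ≥ ℏ/2

The minimum uncertainty in energy is:
ΔE_min = ℏ/(2Δt)
ΔE_min = (1.055e-34 J·s) / (2 × 6.127e-11 s)
ΔE_min = 8.606e-25 J = 5.371 μeV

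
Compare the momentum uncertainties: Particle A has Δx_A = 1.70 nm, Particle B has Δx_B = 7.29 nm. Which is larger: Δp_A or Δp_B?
Particle A has the larger minimum momentum uncertainty, by a factor of 4.29.

For each particle, the minimum momentum uncertainty is Δp_min = ℏ/(2Δx):

Particle A: Δp_A = ℏ/(2×1.700e-09 m) = 3.102e-26 kg·m/s
Particle B: Δp_B = ℏ/(2×7.290e-09 m) = 7.233e-27 kg·m/s

Ratio: Δp_A/Δp_B = 4.29

Since Δp_min ∝ 1/Δx, the particle with smaller position uncertainty (A) has larger momentum uncertainty.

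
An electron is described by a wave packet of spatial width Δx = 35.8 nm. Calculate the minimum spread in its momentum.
1.473 × 10^-27 kg·m/s

For a wave packet, the spatial width Δx and momentum spread Δp are related by the uncertainty principle:
ΔxΔp ≥ ℏ/2

The minimum momentum spread is:
Δp_min = ℏ/(2Δx)
Δp_min = (1.055e-34 J·s) / (2 × 3.580e-08 m)
Δp_min = 1.473e-27 kg·m/s

A wave packet cannot have both a well-defined position and well-defined momentum.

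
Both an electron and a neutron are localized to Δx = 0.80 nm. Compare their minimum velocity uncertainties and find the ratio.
The electron has the larger minimum velocity uncertainty, by a ratio of 1838.7.

For both particles, Δp_min = ℏ/(2Δx) = 6.591e-26 kg·m/s (same for both).

The velocity uncertainty is Δv = Δp/m:
- electron: Δv = 6.591e-26 / 9.109e-31 = 7.235e+04 m/s = 72.355 km/s
- neutron: Δv = 6.591e-26 / 1.675e-27 = 3.935e+01 m/s = 39.351 m/s

Ratio: 7.235e+04 / 3.935e+01 = 1838.7

The lighter particle has larger velocity uncertainty because Δv ∝ 1/m.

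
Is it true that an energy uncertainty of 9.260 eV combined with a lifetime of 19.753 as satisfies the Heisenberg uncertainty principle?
No, it violates the uncertainty relation.

Calculate the product ΔEΔt:
ΔE = 9.260 eV = 1.484e-18 J
ΔEΔt = (1.484e-18 J) × (1.975e-17 s)
ΔEΔt = 2.931e-35 J·s

Compare to the minimum allowed value ℏ/2:
ℏ/2 = 5.273e-35 J·s

Since ΔEΔt = 2.931e-35 J·s < 5.273e-35 J·s = ℏ/2,
this violates the uncertainty relation.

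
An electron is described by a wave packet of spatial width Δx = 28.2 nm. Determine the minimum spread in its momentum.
1.870 × 10^-27 kg·m/s

For a wave packet, the spatial width Δx and momentum spread Δp are related by the uncertainty principle:
ΔxΔp ≥ ℏ/2

The minimum momentum spread is:
Δp_min = ℏ/(2Δx)
Δp_min = (1.055e-34 J·s) / (2 × 2.820e-08 m)
Δp_min = 1.870e-27 kg·m/s

A wave packet cannot have both a well-defined position and well-defined momentum.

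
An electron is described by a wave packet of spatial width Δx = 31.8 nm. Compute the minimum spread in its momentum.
1.658 × 10^-27 kg·m/s

For a wave packet, the spatial width Δx and momentum spread Δp are related by the uncertainty principle:
ΔxΔp ≥ ℏ/2

The minimum momentum spread is:
Δp_min = ℏ/(2Δx)
Δp_min = (1.055e-34 J·s) / (2 × 3.180e-08 m)
Δp_min = 1.658e-27 kg·m/s

A wave packet cannot have both a well-defined position and well-defined momentum.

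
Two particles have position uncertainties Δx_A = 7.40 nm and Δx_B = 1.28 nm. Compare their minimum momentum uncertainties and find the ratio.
Particle B has the larger minimum momentum uncertainty, by a factor of 5.78.

For each particle, the minimum momentum uncertainty is Δp_min = ℏ/(2Δx):

Particle A: Δp_A = ℏ/(2×7.400e-09 m) = 7.125e-27 kg·m/s
Particle B: Δp_B = ℏ/(2×1.280e-09 m) = 4.119e-26 kg·m/s

Ratio: Δp_B/Δp_A = 5.78

Since Δp_min ∝ 1/Δx, the particle with smaller position uncertainty (B) has larger momentum uncertainty.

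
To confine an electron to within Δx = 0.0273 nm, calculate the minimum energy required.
12.780 eV

Localizing a particle requires giving it sufficient momentum uncertainty:

1. From uncertainty principle: Δp ≥ ℏ/(2Δx)
   Δp_min = (1.055e-34 J·s) / (2 × 2.730e-11 m)
   Δp_min = 1.931e-24 kg·m/s

2. This momentum uncertainty corresponds to kinetic energy:
   KE ≈ (Δp)²/(2m) = (1.931e-24)²/(2 × 9.109e-31 kg)
   KE = 2.048e-18 J = 12.780 eV

Tighter localization requires more energy.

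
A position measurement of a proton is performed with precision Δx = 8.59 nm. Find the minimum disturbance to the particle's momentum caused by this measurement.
6.138 × 10^-27 kg·m/s

The uncertainty principle implies that measuring position disturbs momentum:
ΔxΔp ≥ ℏ/2

When we measure position with precision Δx, we necessarily introduce a momentum uncertainty:
Δp ≥ ℏ/(2Δx)
Δp_min = (1.055e-34 J·s) / (2 × 8.590e-09 m)
Δp_min = 6.138e-27 kg·m/s

The more precisely we measure position, the greater the momentum disturbance.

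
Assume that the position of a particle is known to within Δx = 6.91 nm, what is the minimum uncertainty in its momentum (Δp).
7.631 × 10^-27 kg·m/s

Using the Heisenberg uncertainty principle:
ΔxΔp ≥ ℏ/2

The minimum uncertainty in momentum is:
Δp_min = ℏ/(2Δx)
Δp_min = (1.055e-34 J·s) / (2 × 6.910e-09 m)
Δp_min = 7.631e-27 kg·m/s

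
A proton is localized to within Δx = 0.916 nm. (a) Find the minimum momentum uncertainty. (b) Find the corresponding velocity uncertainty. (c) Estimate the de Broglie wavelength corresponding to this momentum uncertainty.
(a) Δp_min = 5.756 × 10^-26 kg·m/s
(b) Δv_min = 34.415 m/s
(c) λ_dB = 11.511 nm

Step-by-step:

(a) From the uncertainty principle:
Δp_min = ℏ/(2Δx) = (1.055e-34 J·s)/(2 × 9.160e-10 m) = 5.756e-26 kg·m/s

(b) The velocity uncertainty:
Δv = Δp/m = (5.756e-26 kg·m/s)/(1.673e-27 kg) = 3.442e+01 m/s = 34.415 m/s

(c) The de Broglie wavelength for this momentum:
λ = h/p = (6.626e-34 J·s)/(5.756e-26 kg·m/s) = 1.151e-08 m = 11.511 nm

Note: The de Broglie wavelength is comparable to the localization size, as expected from wave-particle duality.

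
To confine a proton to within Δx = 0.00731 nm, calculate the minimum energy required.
97.078 meV

Localizing a particle requires giving it sufficient momentum uncertainty:

1. From uncertainty principle: Δp ≥ ℏ/(2Δx)
   Δp_min = (1.055e-34 J·s) / (2 × 7.310e-12 m)
   Δp_min = 7.213e-24 kg·m/s

2. This momentum uncertainty corresponds to kinetic energy:
   KE ≈ (Δp)²/(2m) = (7.213e-24)²/(2 × 1.673e-27 kg)
   KE = 1.555e-20 J = 97.078 meV

Tighter localization requires more energy.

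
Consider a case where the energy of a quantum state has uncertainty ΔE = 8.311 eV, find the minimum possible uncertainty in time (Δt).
39.599 as

Using the energy-time uncertainty principle:
ΔEΔt ≥ ℏ/2

The minimum uncertainty in time is:
Δt_min = ℏ/(2ΔE)
Δt_min = (1.055e-34 J·s) / (2 × 1.332e-18 J)
Δt_min = 3.960e-17 s = 39.599 as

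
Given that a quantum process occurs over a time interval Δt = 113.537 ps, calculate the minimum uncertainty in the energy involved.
2.899 μeV

Using the energy-time uncertainty principle:
ΔEΔt ≥ ℏ/2

The minimum uncertainty in energy is:
ΔE_min = ℏ/(2Δt)
ΔE_min = (1.055e-34 J·s) / (2 × 1.135e-10 s)
ΔE_min = 4.644e-25 J = 2.899 μeV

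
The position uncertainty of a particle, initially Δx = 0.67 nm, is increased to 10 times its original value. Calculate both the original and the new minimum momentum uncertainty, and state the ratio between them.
Original Δp_min = 7.870 × 10^-26 kg·m/s; new Δp'_min = 7.870 × 10^-27 kg·m/s; ratio Δp'_min/Δp_min = 1/10.

From the uncertainty principle ΔxΔp ≥ ℏ/2, the minimum momentum uncertainty is Δp_min = ℏ/(2Δx).

Original (Δx = 0.67 nm = 6.700e-10 m):
Δp_min = (1.055e-34 J·s)/(2 × 6.700e-10 m) = 7.870e-26 kg·m/s

When Δx → 10Δx:
Δp'_min = ℏ/(2 × 10Δx) = (1/10) × ℏ/(2Δx) = (1/10) × Δp_min
Δp'_min = 1/10 × 7.870e-26 kg·m/s = 7.870e-27 kg·m/s

Since Δp_min ∝ 1/Δx, when Δx is increased to 10 times its original value, Δp_min decreases to 1/10 of its original value.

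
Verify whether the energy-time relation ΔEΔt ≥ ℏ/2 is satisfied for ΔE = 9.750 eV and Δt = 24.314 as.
No, it violates the uncertainty relation.

Calculate the product ΔEΔt:
ΔE = 9.750 eV = 1.562e-18 J
ΔEΔt = (1.562e-18 J) × (2.431e-17 s)
ΔEΔt = 3.798e-35 J·s

Compare to the minimum allowed value ℏ/2:
ℏ/2 = 5.273e-35 J·s

Since ΔEΔt = 3.798e-35 J·s < 5.273e-35 J·s = ℏ/2,
this violates the uncertainty relation.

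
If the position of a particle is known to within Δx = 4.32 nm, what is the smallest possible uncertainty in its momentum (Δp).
1.221 × 10^-26 kg·m/s

Using the Heisenberg uncertainty principle:
ΔxΔp ≥ ℏ/2

The minimum uncertainty in momentum is:
Δp_min = ℏ/(2Δx)
Δp_min = (1.055e-34 J·s) / (2 × 4.320e-09 m)
Δp_min = 1.221e-26 kg·m/s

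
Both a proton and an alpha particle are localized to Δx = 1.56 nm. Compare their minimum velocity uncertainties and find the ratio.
The proton has the larger minimum velocity uncertainty, by a ratio of 4.0.

For both particles, Δp_min = ℏ/(2Δx) = 3.380e-26 kg·m/s (same for both).

The velocity uncertainty is Δv = Δp/m:
- proton: Δv = 3.380e-26 / 1.673e-27 = 2.021e+01 m/s = 20.208 m/s
- alpha particle: Δv = 3.380e-26 / 6.645e-27 = 5.087e+00 m/s = 5.087 m/s

Ratio: 2.021e+01 / 5.087e+00 = 4.0

The lighter particle has larger velocity uncertainty because Δv ∝ 1/m.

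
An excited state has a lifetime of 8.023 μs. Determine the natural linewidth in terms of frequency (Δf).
9.919 kHz

Using the energy-time uncertainty principle and E = hf:
ΔEΔt ≥ ℏ/2
hΔf·Δt ≥ ℏ/2

The minimum frequency uncertainty is:
Δf = ℏ/(2hτ) = 1/(4πτ)
Δf = 1/(4π × 8.023e-06 s)
Δf = 9.919e+03 Hz = 9.919 kHz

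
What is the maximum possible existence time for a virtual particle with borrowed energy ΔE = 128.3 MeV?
2.565 ys

Using the energy-time uncertainty principle:
ΔEΔt ≥ ℏ/2

For a virtual particle borrowing energy ΔE, the maximum lifetime is:
Δt_max = ℏ/(2ΔE)

Converting energy:
ΔE = 128.3 MeV = 2.056e-11 J

Δt_max = (1.055e-34 J·s) / (2 × 2.056e-11 J)
Δt_max = 2.565e-24 s = 2.565 ys

Virtual particles with higher borrowed energy exist for shorter times.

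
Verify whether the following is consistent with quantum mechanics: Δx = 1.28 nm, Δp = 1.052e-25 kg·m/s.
Yes, it satisfies the uncertainty principle.

Calculate the product ΔxΔp:
ΔxΔp = (1.280e-09 m) × (1.052e-25 kg·m/s)
ΔxΔp = 1.347e-34 J·s

Compare to the minimum allowed value ℏ/2:
ℏ/2 = 5.273e-35 J·s

Since ΔxΔp = 1.347e-34 J·s ≥ 5.273e-35 J·s = ℏ/2,
the measurement satisfies the uncertainty principle.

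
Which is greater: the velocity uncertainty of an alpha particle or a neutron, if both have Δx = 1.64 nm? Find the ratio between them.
The neutron has the larger minimum velocity uncertainty, by a ratio of 4.0.

For both particles, Δp_min = ℏ/(2Δx) = 3.215e-26 kg·m/s (same for both).

The velocity uncertainty is Δv = Δp/m:
- alpha particle: Δv = 3.215e-26 / 6.645e-27 = 4.839e+00 m/s = 4.839 m/s
- neutron: Δv = 3.215e-26 / 1.675e-27 = 1.920e+01 m/s = 19.196 m/s

Ratio: 1.920e+01 / 4.839e+00 = 4.0

The lighter particle has larger velocity uncertainty because Δv ∝ 1/m.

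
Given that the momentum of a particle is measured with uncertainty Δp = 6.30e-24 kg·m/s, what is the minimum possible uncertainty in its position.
8.370 pm

Using the Heisenberg uncertainty principle:
ΔxΔp ≥ ℏ/2

The minimum uncertainty in position is:
Δx_min = ℏ/(2Δp)
Δx_min = (1.055e-34 J·s) / (2 × 6.300e-24 kg·m/s)
Δx_min = 8.370e-12 m = 8.370 pm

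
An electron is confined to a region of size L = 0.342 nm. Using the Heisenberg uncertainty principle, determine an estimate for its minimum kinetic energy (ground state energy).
81.435 meV

Using the uncertainty principle to estimate ground state energy:

1. The position uncertainty is approximately the confinement size:
   Δx ≈ L = 3.420e-10 m

2. From ΔxΔp ≥ ℏ/2, the minimum momentum uncertainty is:
   Δp ≈ ℏ/(2L) = 1.542e-25 kg·m/s

3. The kinetic energy is approximately:
   KE ≈ (Δp)²/(2m) = (1.542e-25)²/(2 × 9.109e-31 kg)
   KE ≈ 1.305e-20 J = 81.435 meV

This is an order-of-magnitude estimate of the ground state energy.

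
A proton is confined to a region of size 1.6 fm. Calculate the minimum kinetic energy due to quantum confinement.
2.026 MeV

Using the uncertainty principle:

1. Position uncertainty: Δx ≈ 1.600e-15 m
2. Minimum momentum uncertainty: Δp = ℏ/(2Δx) = 3.296e-20 kg·m/s
3. Minimum kinetic energy:
   KE = (Δp)²/(2m) = (3.296e-20)²/(2 × 1.673e-27 kg)
   KE = 3.247e-13 J = 2.026 MeV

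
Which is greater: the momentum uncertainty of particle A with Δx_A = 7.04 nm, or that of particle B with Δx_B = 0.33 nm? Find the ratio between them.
Particle B has the larger minimum momentum uncertainty, by a factor of 21.33.

For each particle, the minimum momentum uncertainty is Δp_min = ℏ/(2Δx):

Particle A: Δp_A = ℏ/(2×7.040e-09 m) = 7.490e-27 kg·m/s
Particle B: Δp_B = ℏ/(2×3.300e-10 m) = 1.598e-25 kg·m/s

Ratio: Δp_B/Δp_A = 21.33

Since Δp_min ∝ 1/Δx, the particle with smaller position uncertainty (B) has larger momentum uncertainty.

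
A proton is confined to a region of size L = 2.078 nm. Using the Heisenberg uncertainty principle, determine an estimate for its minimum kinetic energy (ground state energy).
1.201 μeV

Using the uncertainty principle to estimate ground state energy:

1. The position uncertainty is approximately the confinement size:
   Δx ≈ L = 2.078e-09 m

2. From ΔxΔp ≥ ℏ/2, the minimum momentum uncertainty is:
   Δp ≈ ℏ/(2L) = 2.537e-26 kg·m/s

3. The kinetic energy is approximately:
   KE ≈ (Δp)²/(2m) = (2.537e-26)²/(2 × 1.673e-27 kg)
   KE ≈ 1.925e-25 J = 1.201 μeV

This is an order-of-magnitude estimate of the ground state energy.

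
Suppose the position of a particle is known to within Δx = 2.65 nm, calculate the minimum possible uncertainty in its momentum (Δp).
1.990 × 10^-26 kg·m/s

Using the Heisenberg uncertainty principle:
ΔxΔp ≥ ℏ/2

The minimum uncertainty in momentum is:
Δp_min = ℏ/(2Δx)
Δp_min = (1.055e-34 J·s) / (2 × 2.650e-09 m)
Δp_min = 1.990e-26 kg·m/s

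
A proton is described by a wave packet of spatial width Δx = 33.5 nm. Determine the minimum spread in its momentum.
1.574 × 10^-27 kg·m/s

For a wave packet, the spatial width Δx and momentum spread Δp are related by the uncertainty principle:
ΔxΔp ≥ ℏ/2

The minimum momentum spread is:
Δp_min = ℏ/(2Δx)
Δp_min = (1.055e-34 J·s) / (2 × 3.350e-08 m)
Δp_min = 1.574e-27 kg·m/s

A wave packet cannot have both a well-defined position and well-defined momentum.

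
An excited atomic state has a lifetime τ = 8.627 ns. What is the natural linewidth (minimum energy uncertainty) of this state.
38.148 neV

Using the energy-time uncertainty principle:
ΔEΔt ≥ ℏ/2

The lifetime τ represents the time uncertainty Δt.
The natural linewidth (minimum energy uncertainty) is:

ΔE = ℏ/(2τ)
ΔE = (1.055e-34 J·s) / (2 × 8.627e-09 s)
ΔE = 6.112e-27 J = 38.148 neV

This natural linewidth limits the precision of spectroscopic measurements.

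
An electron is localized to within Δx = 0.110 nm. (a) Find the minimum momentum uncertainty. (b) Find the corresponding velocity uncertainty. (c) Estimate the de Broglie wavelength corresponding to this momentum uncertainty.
(a) Δp_min = 4.794 × 10^-25 kg·m/s
(b) Δv_min = 526.217 km/s
(c) λ_dB = 1.382 nm

Step-by-step:

(a) From the uncertainty principle:
Δp_min = ℏ/(2Δx) = (1.055e-34 J·s)/(2 × 1.100e-10 m) = 4.794e-25 kg·m/s

(b) The velocity uncertainty:
Δv = Δp/m = (4.794e-25 kg·m/s)/(9.109e-31 kg) = 5.262e+05 m/s = 526.217 km/s

(c) The de Broglie wavelength for this momentum:
λ = h/p = (6.626e-34 J·s)/(4.794e-25 kg·m/s) = 1.382e-09 m = 1.382 nm

Note: The de Broglie wavelength is comparable to the localization size, as expected from wave-particle duality.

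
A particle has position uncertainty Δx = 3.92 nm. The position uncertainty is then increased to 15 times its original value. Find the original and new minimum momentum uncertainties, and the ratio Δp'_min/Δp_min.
Original Δp_min = 1.345 × 10^-26 kg·m/s; new Δp'_min = 8.967 × 10^-28 kg·m/s; ratio Δp'_min/Δp_min = 1/15.

From the uncertainty principle ΔxΔp ≥ ℏ/2, the minimum momentum uncertainty is Δp_min = ℏ/(2Δx).

Original (Δx = 3.92 nm = 3.920e-09 m):
Δp_min = (1.055e-34 J·s)/(2 × 3.920e-09 m) = 1.345e-26 kg·m/s

When Δx → 15Δx:
Δp'_min = ℏ/(2 × 15Δx) = (1/15) × ℏ/(2Δx) = (1/15) × Δp_min
Δp'_min = 1/15 × 1.345e-26 kg·m/s = 8.967e-28 kg·m/s

Since Δp_min ∝ 1/Δx, when Δx is increased to 15 times its original value, Δp_min decreases to 1/15 of its original value.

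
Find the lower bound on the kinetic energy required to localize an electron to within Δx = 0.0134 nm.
53.046 eV

Localizing a particle requires giving it sufficient momentum uncertainty:

1. From uncertainty principle: Δp ≥ ℏ/(2Δx)
   Δp_min = (1.055e-34 J·s) / (2 × 1.340e-11 m)
   Δp_min = 3.935e-24 kg·m/s

2. This momentum uncertainty corresponds to kinetic energy:
   KE ≈ (Δp)²/(2m) = (3.935e-24)²/(2 × 9.109e-31 kg)
   KE = 8.499e-18 J = 53.046 eV

Tighter localization requires more energy.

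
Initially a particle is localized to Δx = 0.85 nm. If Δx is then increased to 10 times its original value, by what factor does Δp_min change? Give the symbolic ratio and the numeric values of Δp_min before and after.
Original Δp_min = 6.203 × 10^-26 kg·m/s; new Δp'_min = 6.203 × 10^-27 kg·m/s; ratio Δp'_min/Δp_min = 1/10.

From the uncertainty principle ΔxΔp ≥ ℏ/2, the minimum momentum uncertainty is Δp_min = ℏ/(2Δx).

Original (Δx = 0.85 nm = 8.500e-10 m):
Δp_min = (1.055e-34 J·s)/(2 × 8.500e-10 m) = 6.203e-26 kg·m/s

When Δx → 10Δx:
Δp'_min = ℏ/(2 × 10Δx) = (1/10) × ℏ/(2Δx) = (1/10) × Δp_min
Δp'_min = 1/10 × 6.203e-26 kg·m/s = 6.203e-27 kg·m/s

Since Δp_min ∝ 1/Δx, when Δx is increased to 10 times its original value, Δp_min decreases to 1/10 of its original value.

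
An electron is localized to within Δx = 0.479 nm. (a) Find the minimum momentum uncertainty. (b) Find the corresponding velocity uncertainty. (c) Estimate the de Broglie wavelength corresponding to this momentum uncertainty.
(a) Δp_min = 1.101 × 10^-25 kg·m/s
(b) Δv_min = 120.843 km/s
(c) λ_dB = 6.019 nm

Step-by-step:

(a) From the uncertainty principle:
Δp_min = ℏ/(2Δx) = (1.055e-34 J·s)/(2 × 4.790e-10 m) = 1.101e-25 kg·m/s

(b) The velocity uncertainty:
Δv = Δp/m = (1.101e-25 kg·m/s)/(9.109e-31 kg) = 1.208e+05 m/s = 120.843 km/s

(c) The de Broglie wavelength for this momentum:
λ = h/p = (6.626e-34 J·s)/(1.101e-25 kg·m/s) = 6.019e-09 m = 6.019 nm

Note: The de Broglie wavelength is comparable to the localization size, as expected from wave-particle duality.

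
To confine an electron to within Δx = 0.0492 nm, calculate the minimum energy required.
3.935 eV

Localizing a particle requires giving it sufficient momentum uncertainty:

1. From uncertainty principle: Δp ≥ ℏ/(2Δx)
   Δp_min = (1.055e-34 J·s) / (2 × 4.920e-11 m)
   Δp_min = 1.072e-24 kg·m/s

2. This momentum uncertainty corresponds to kinetic energy:
   KE ≈ (Δp)²/(2m) = (1.072e-24)²/(2 × 9.109e-31 kg)
   KE = 6.304e-19 J = 3.935 eV

Tighter localization requires more energy.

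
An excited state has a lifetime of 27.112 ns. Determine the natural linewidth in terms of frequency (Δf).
2.935 MHz

Using the energy-time uncertainty principle and E = hf:
ΔEΔt ≥ ℏ/2
hΔf·Δt ≥ ℏ/2

The minimum frequency uncertainty is:
Δf = ℏ/(2hτ) = 1/(4πτ)
Δf = 1/(4π × 2.711e-08 s)
Δf = 2.935e+06 Hz = 2.935 MHz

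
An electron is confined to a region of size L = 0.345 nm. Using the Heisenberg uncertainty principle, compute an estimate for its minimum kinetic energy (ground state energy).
80.025 meV

Using the uncertainty principle to estimate ground state energy:

1. The position uncertainty is approximately the confinement size:
   Δx ≈ L = 3.450e-10 m

2. From ΔxΔp ≥ ℏ/2, the minimum momentum uncertainty is:
   Δp ≈ ℏ/(2L) = 1.528e-25 kg·m/s

3. The kinetic energy is approximately:
   KE ≈ (Δp)²/(2m) = (1.528e-25)²/(2 × 9.109e-31 kg)
   KE ≈ 1.282e-20 J = 80.025 meV

This is an order-of-magnitude estimate of the ground state energy.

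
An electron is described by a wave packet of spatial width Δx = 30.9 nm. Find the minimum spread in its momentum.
1.706 × 10^-27 kg·m/s

For a wave packet, the spatial width Δx and momentum spread Δp are related by the uncertainty principle:
ΔxΔp ≥ ℏ/2

The minimum momentum spread is:
Δp_min = ℏ/(2Δx)
Δp_min = (1.055e-34 J·s) / (2 × 3.090e-08 m)
Δp_min = 1.706e-27 kg·m/s

A wave packet cannot have both a well-defined position and well-defined momentum.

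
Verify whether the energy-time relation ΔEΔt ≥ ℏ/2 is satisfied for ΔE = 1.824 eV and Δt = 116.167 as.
No, it violates the uncertainty relation.

Calculate the product ΔEΔt:
ΔE = 1.824 eV = 2.922e-19 J
ΔEΔt = (2.922e-19 J) × (1.162e-16 s)
ΔEΔt = 3.395e-35 J·s

Compare to the minimum allowed value ℏ/2:
ℏ/2 = 5.273e-35 J·s

Since ΔEΔt = 3.395e-35 J·s < 5.273e-35 J·s = ℏ/2,
this violates the uncertainty relation.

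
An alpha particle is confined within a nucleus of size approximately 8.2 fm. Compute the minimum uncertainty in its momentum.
6.430 × 10^-21 kg·m/s

Using the Heisenberg uncertainty principle:
ΔxΔp ≥ ℏ/2

With Δx ≈ L = 8.200e-15 m (the confinement size):
Δp_min = ℏ/(2Δx)
Δp_min = (1.055e-34 J·s) / (2 × 8.200e-15 m)
Δp_min = 6.430e-21 kg·m/s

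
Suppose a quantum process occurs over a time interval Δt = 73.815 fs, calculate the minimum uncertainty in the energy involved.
4.459 meV

Using the energy-time uncertainty principle:
ΔEΔt ≥ ℏ/2

The minimum uncertainty in energy is:
ΔE_min = ℏ/(2Δt)
ΔE_min = (1.055e-34 J·s) / (2 × 7.381e-14 s)
ΔE_min = 7.143e-22 J = 4.459 meV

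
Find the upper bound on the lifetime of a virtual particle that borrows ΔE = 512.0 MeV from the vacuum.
6.428 × 10^-25 s

Using the energy-time uncertainty principle:
ΔEΔt ≥ ℏ/2

For a virtual particle borrowing energy ΔE, the maximum lifetime is:
Δt_max = ℏ/(2ΔE)

Converting energy:
ΔE = 512.0 MeV = 8.203e-11 J

Δt_max = (1.055e-34 J·s) / (2 × 8.203e-11 J)
Δt_max = 6.428e-25 s = 6.428 × 10^-25 s

Virtual particles with higher borrowed energy exist for shorter times.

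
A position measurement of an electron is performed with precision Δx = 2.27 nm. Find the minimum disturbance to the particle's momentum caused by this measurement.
2.323 × 10^-26 kg·m/s

The uncertainty principle implies that measuring position disturbs momentum:
ΔxΔp ≥ ℏ/2

When we measure position with precision Δx, we necessarily introduce a momentum uncertainty:
Δp ≥ ℏ/(2Δx)
Δp_min = (1.055e-34 J·s) / (2 × 2.270e-09 m)
Δp_min = 2.323e-26 kg·m/s

The more precisely we measure position, the greater the momentum disturbance.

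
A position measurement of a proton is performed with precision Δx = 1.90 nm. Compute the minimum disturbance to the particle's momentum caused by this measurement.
2.775 × 10^-26 kg·m/s

The uncertainty principle implies that measuring position disturbs momentum:
ΔxΔp ≥ ℏ/2

When we measure position with precision Δx, we necessarily introduce a momentum uncertainty:
Δp ≥ ℏ/(2Δx)
Δp_min = (1.055e-34 J·s) / (2 × 1.900e-09 m)
Δp_min = 2.775e-26 kg·m/s

The more precisely we measure position, the greater the momentum disturbance.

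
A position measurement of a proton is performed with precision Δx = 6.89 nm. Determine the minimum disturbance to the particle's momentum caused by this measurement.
7.653 × 10^-27 kg·m/s

The uncertainty principle implies that measuring position disturbs momentum:
ΔxΔp ≥ ℏ/2

When we measure position with precision Δx, we necessarily introduce a momentum uncertainty:
Δp ≥ ℏ/(2Δx)
Δp_min = (1.055e-34 J·s) / (2 × 6.890e-09 m)
Δp_min = 7.653e-27 kg·m/s

The more precisely we measure position, the greater the momentum disturbance.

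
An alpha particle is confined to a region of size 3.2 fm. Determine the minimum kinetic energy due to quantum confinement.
127.520 keV

Using the uncertainty principle:

1. Position uncertainty: Δx ≈ 3.200e-15 m
2. Minimum momentum uncertainty: Δp = ℏ/(2Δx) = 1.648e-20 kg·m/s
3. Minimum kinetic energy:
   KE = (Δp)²/(2m) = (1.648e-20)²/(2 × 6.645e-27 kg)
   KE = 2.043e-14 J = 127.520 keV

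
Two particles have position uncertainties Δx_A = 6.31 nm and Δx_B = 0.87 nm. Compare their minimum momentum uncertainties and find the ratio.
Particle B has the larger minimum momentum uncertainty, by a factor of 7.25.

For each particle, the minimum momentum uncertainty is Δp_min = ℏ/(2Δx):

Particle A: Δp_A = ℏ/(2×6.310e-09 m) = 8.356e-27 kg·m/s
Particle B: Δp_B = ℏ/(2×8.700e-10 m) = 6.061e-26 kg·m/s

Ratio: Δp_B/Δp_A = 7.25

Since Δp_min ∝ 1/Δx, the particle with smaller position uncertainty (B) has larger momentum uncertainty.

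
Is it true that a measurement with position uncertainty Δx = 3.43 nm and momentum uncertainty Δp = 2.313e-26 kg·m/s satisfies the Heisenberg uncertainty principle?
Yes, it satisfies the uncertainty principle.

Calculate the product ΔxΔp:
ΔxΔp = (3.430e-09 m) × (2.313e-26 kg·m/s)
ΔxΔp = 7.934e-35 J·s

Compare to the minimum allowed value ℏ/2:
ℏ/2 = 5.273e-35 J·s

Since ΔxΔp = 7.934e-35 J·s ≥ 5.273e-35 J·s = ℏ/2,
the measurement satisfies the uncertainty principle.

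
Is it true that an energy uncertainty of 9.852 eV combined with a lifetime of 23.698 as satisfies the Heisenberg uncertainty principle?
No, it violates the uncertainty relation.

Calculate the product ΔEΔt:
ΔE = 9.852 eV = 1.578e-18 J
ΔEΔt = (1.578e-18 J) × (2.370e-17 s)
ΔEΔt = 3.741e-35 J·s

Compare to the minimum allowed value ℏ/2:
ℏ/2 = 5.273e-35 J·s

Since ΔEΔt = 3.741e-35 J·s < 5.273e-35 J·s = ℏ/2,
this violates the uncertainty relation.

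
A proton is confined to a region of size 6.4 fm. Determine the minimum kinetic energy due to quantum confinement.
126.647 keV

Using the uncertainty principle:

1. Position uncertainty: Δx ≈ 6.400e-15 m
2. Minimum momentum uncertainty: Δp = ℏ/(2Δx) = 8.239e-21 kg·m/s
3. Minimum kinetic energy:
   KE = (Δp)²/(2m) = (8.239e-21)²/(2 × 1.673e-27 kg)
   KE = 2.029e-14 J = 126.647 keV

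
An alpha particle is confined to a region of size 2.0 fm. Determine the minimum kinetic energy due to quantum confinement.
326.452 keV

Using the uncertainty principle:

1. Position uncertainty: Δx ≈ 2.000e-15 m
2. Minimum momentum uncertainty: Δp = ℏ/(2Δx) = 2.636e-20 kg·m/s
3. Minimum kinetic energy:
   KE = (Δp)²/(2m) = (2.636e-20)²/(2 × 6.645e-27 kg)
   KE = 5.230e-14 J = 326.452 keV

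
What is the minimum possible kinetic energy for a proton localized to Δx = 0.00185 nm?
1.516 eV

Localizing a particle requires giving it sufficient momentum uncertainty:

1. From uncertainty principle: Δp ≥ ℏ/(2Δx)
   Δp_min = (1.055e-34 J·s) / (2 × 1.850e-12 m)
   Δp_min = 2.850e-23 kg·m/s

2. This momentum uncertainty corresponds to kinetic energy:
   KE ≈ (Δp)²/(2m) = (2.850e-23)²/(2 × 1.673e-27 kg)
   KE = 2.428e-19 J = 1.516 eV

Tighter localization requires more energy.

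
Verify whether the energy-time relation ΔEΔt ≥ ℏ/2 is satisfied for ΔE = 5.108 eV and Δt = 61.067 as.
No, it violates the uncertainty relation.

Calculate the product ΔEΔt:
ΔE = 5.108 eV = 8.184e-19 J
ΔEΔt = (8.184e-19 J) × (6.107e-17 s)
ΔEΔt = 4.998e-35 J·s

Compare to the minimum allowed value ℏ/2:
ℏ/2 = 5.273e-35 J·s

Since ΔEΔt = 4.998e-35 J·s < 5.273e-35 J·s = ℏ/2,
this violates the uncertainty relation.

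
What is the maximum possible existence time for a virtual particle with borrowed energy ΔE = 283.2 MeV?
1.162 ys

Using the energy-time uncertainty principle:
ΔEΔt ≥ ℏ/2

For a virtual particle borrowing energy ΔE, the maximum lifetime is:
Δt_max = ℏ/(2ΔE)

Converting energy:
ΔE = 283.2 MeV = 4.537e-11 J

Δt_max = (1.055e-34 J·s) / (2 × 4.537e-11 J)
Δt_max = 1.162e-24 s = 1.162 ys

Virtual particles with higher borrowed energy exist for shorter times.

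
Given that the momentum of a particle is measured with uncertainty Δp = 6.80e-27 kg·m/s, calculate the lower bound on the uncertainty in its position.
7.754 nm

Using the Heisenberg uncertainty principle:
ΔxΔp ≥ ℏ/2

The minimum uncertainty in position is:
Δx_min = ℏ/(2Δp)
Δx_min = (1.055e-34 J·s) / (2 × 6.800e-27 kg·m/s)
Δx_min = 7.754e-09 m = 7.754 nm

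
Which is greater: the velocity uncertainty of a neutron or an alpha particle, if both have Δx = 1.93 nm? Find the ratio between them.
The neutron has the larger minimum velocity uncertainty, by a ratio of 4.0.

For both particles, Δp_min = ℏ/(2Δx) = 2.732e-26 kg·m/s (same for both).

The velocity uncertainty is Δv = Δp/m:
- neutron: Δv = 2.732e-26 / 1.675e-27 = 1.631e+01 m/s = 16.311 m/s
- alpha particle: Δv = 2.732e-26 / 6.645e-27 = 4.112e+00 m/s = 4.112 m/s

Ratio: 1.631e+01 / 4.112e+00 = 4.0

The lighter particle has larger velocity uncertainty because Δv ∝ 1/m.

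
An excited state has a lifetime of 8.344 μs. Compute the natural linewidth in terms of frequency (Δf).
9.537 kHz

Using the energy-time uncertainty principle and E = hf:
ΔEΔt ≥ ℏ/2
hΔf·Δt ≥ ℏ/2

The minimum frequency uncertainty is:
Δf = ℏ/(2hτ) = 1/(4πτ)
Δf = 1/(4π × 8.344e-06 s)
Δf = 9.537e+03 Hz = 9.537 kHz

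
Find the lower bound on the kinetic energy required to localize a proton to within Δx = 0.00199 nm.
1.310 eV

Localizing a particle requires giving it sufficient momentum uncertainty:

1. From uncertainty principle: Δp ≥ ℏ/(2Δx)
   Δp_min = (1.055e-34 J·s) / (2 × 1.990e-12 m)
   Δp_min = 2.650e-23 kg·m/s

2. This momentum uncertainty corresponds to kinetic energy:
   KE ≈ (Δp)²/(2m) = (2.650e-23)²/(2 × 1.673e-27 kg)
   KE = 2.099e-19 J = 1.310 eV

Tighter localization requires more energy.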